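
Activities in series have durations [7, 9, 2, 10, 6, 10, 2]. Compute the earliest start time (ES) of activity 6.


Activity 6 starts after activities 1 through 5 complete.
Predecessor durations: [7, 9, 2, 10, 6]
ES = 7 + 9 + 2 + 10 + 6 = 34

34


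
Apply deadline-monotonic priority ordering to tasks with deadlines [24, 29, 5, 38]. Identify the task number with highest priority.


Sort tasks by relative deadline (ascending):
  Task 3: deadline = 5
  Task 1: deadline = 24
  Task 2: deadline = 29
  Task 4: deadline = 38
Priority order (highest first): [3, 1, 2, 4]
Highest priority task = 3

3


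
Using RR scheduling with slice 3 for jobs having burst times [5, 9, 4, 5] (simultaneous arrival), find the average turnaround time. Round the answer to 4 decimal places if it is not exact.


Time quantum = 3
Execution trace:
  J1 runs 3 units, time = 3
  J2 runs 3 units, time = 6
  J3 runs 3 units, time = 9
  J4 runs 3 units, time = 12
  J1 runs 2 units, time = 14
  J2 runs 3 units, time = 17
  J3 runs 1 units, time = 18
  J4 runs 2 units, time = 20
  J2 runs 3 units, time = 23
Finish times: [14, 23, 18, 20]
Average turnaround = 75/4 = 18.75

18.75


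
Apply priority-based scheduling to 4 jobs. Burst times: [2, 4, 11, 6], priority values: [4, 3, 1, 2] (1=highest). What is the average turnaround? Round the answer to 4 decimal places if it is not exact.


Sort by priority (ascending = highest first):
Order: [(1, 11), (2, 6), (3, 4), (4, 2)]
Completion times:
  Priority 1, burst=11, C=11
  Priority 2, burst=6, C=17
  Priority 3, burst=4, C=21
  Priority 4, burst=2, C=23
Average turnaround = 72/4 = 18.0

18.0


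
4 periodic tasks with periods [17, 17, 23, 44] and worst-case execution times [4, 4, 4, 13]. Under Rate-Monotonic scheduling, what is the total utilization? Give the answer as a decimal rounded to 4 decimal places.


Compute individual utilizations (exact fractions):
  Task 1: C/T = 4/17 (approx. 0.2353)
  Task 2: C/T = 4/17 (approx. 0.2353)
  Task 3: C/T = 4/23 (approx. 0.1739)
  Task 4: C/T = 13/44 (approx. 0.2955)
Total utilization U = 4/17 + 4/17 + 4/23 + 13/44 = 16171/17204
Rounded to 4 decimal places: U = 0.9400
RM (Liu & Layland) bound for 4 tasks = 0.756828; compare with U = 16171/17204 (approx. 0.939956)
bound < U <= 1, so the RM sufficient condition is not met (inconclusive; an exact test such as response-time analysis is needed).

0.9400


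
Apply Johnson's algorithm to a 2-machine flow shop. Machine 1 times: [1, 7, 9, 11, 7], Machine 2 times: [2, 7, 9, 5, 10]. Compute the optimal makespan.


Apply Johnson's rule:
  Group 1 (a <= b): [(1, 1, 2), (2, 7, 7), (5, 7, 10), (3, 9, 9)]
  Group 2 (a > b): [(4, 11, 5)]
Optimal job order: [1, 2, 5, 3, 4]
Schedule:
  Job 1: M1 done at 1, M2 done at 3
  Job 2: M1 done at 8, M2 done at 15
  Job 5: M1 done at 15, M2 done at 25
  Job 3: M1 done at 24, M2 done at 34
  Job 4: M1 done at 35, M2 done at 40
Makespan = 40

40


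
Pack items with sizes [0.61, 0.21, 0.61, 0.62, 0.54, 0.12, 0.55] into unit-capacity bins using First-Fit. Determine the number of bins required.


Place items sequentially using First-Fit:
  Item 0.61 -> new Bin 1
  Item 0.21 -> Bin 1 (now 0.82)
  Item 0.61 -> new Bin 2
  Item 0.62 -> new Bin 3
  Item 0.54 -> new Bin 4
  Item 0.12 -> Bin 1 (now 0.94)
  Item 0.55 -> new Bin 5
Total bins used = 5

5


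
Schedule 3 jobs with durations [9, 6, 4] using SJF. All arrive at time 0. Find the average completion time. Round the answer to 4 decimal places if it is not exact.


SJF order (ascending): [4, 6, 9]
Completion times:
  Job 1: burst=4, C=4
  Job 2: burst=6, C=10
  Job 3: burst=9, C=19
Average completion = 33/3 = 11.0

11.0


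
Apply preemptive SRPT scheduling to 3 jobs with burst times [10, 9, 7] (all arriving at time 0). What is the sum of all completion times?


Since all jobs arrive at t=0, SRPT equals SPT ordering.
SPT order: [7, 9, 10]
Completion times:
  Job 1: p=7, C=7
  Job 2: p=9, C=16
  Job 3: p=10, C=26
Total completion time = 7 + 16 + 26 = 49

49


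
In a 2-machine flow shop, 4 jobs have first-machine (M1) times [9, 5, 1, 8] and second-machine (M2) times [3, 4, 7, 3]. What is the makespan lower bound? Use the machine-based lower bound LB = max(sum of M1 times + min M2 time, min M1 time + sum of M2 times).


LB1 = sum(M1 times) + min(M2 times) = 23 + 3 = 26
LB2 = min(M1 times) + sum(M2 times) = 1 + 17 = 18
Lower bound = max(LB1, LB2) = max(26, 18) = 26

26


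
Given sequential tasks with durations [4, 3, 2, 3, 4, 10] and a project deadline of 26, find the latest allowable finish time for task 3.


LF(activity 3) = deadline - sum of successor durations
Successors: activities 4 through 6 with durations [3, 4, 10]
Sum of successor durations = 17
LF = 26 - 17 = 9

9


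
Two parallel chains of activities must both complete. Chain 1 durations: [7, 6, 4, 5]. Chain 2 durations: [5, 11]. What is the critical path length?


Path A total = 7 + 6 + 4 + 5 = 22
Path B total = 5 + 11 = 16
Critical path = longest path = max(22, 16) = 22

22


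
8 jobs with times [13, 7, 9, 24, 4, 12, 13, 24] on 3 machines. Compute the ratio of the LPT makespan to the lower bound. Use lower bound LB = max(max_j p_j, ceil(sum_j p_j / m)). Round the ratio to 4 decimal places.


LPT order: [24, 24, 13, 13, 12, 9, 7, 4]
Machine loads after assignment: [36, 37, 33]
LPT makespan = 37
Lower bound = max(max_job, ceil(total/3)) = max(24, 36) = 36
Ratio = 37 / 36 = 1.0278

1.0278


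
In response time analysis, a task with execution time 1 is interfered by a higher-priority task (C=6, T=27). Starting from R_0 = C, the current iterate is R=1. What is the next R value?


R_next = C + ceil(R_prev / T_hp) * C_hp
ceil(1 / 27) = ceil(0.037) = 1
Interference = 1 * 6 = 6
R_next = 1 + 6 = 7

7


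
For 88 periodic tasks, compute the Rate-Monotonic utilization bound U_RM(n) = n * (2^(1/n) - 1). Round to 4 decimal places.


Compute 2^(1/88) = 1.0079077751
Subtract 1: 1.0079077751 - 1 = 0.0079077751
Multiply by n: 88 * 0.0079077751 = 0.6958842088
Round to 4 dp: 0.6959

0.6959


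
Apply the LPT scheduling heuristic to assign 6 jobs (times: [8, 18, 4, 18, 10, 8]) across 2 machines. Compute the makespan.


Sort jobs in decreasing order (LPT): [18, 18, 10, 8, 8, 4]
Assign each job to the least loaded machine:
  Machine 1: jobs [18, 10, 4], load = 32
  Machine 2: jobs [18, 8, 8], load = 34
Makespan = max load = 34

34


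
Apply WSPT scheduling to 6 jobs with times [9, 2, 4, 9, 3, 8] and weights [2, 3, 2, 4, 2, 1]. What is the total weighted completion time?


Compute p/w ratios and sort ascending (WSPT): [(2, 3), (3, 2), (4, 2), (9, 4), (9, 2), (8, 1)]
Compute weighted completion times:
  Job (p=2,w=3): C=2, w*C=3*2=6
  Job (p=3,w=2): C=5, w*C=2*5=10
  Job (p=4,w=2): C=9, w*C=2*9=18
  Job (p=9,w=4): C=18, w*C=4*18=72
  Job (p=9,w=2): C=27, w*C=2*27=54
  Job (p=8,w=1): C=35, w*C=1*35=35
Total weighted completion time = 195

195


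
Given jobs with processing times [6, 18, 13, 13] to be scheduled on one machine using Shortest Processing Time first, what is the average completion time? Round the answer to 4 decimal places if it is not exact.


Sort jobs by processing time (SPT order): [6, 13, 13, 18]
Compute completion times sequentially:
  Job 1: processing = 6, completes at 6
  Job 2: processing = 13, completes at 19
  Job 3: processing = 13, completes at 32
  Job 4: processing = 18, completes at 50
Sum of completion times = 107
Average completion time = 107/4 = 26.75

26.75


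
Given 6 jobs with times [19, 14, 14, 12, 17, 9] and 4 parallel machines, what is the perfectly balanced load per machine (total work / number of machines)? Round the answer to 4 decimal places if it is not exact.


Total processing time = 19 + 14 + 14 + 12 + 17 + 9 = 85
Number of machines = 4
Ideal balanced load = 85 / 4 = 21.25

21.25


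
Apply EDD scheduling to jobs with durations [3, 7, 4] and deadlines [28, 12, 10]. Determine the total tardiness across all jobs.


Sort by due date (EDD order): [(4, 10), (7, 12), (3, 28)]
Compute completion times and tardiness:
  Job 1: p=4, d=10, C=4, tardiness=max(0,4-10)=0
  Job 2: p=7, d=12, C=11, tardiness=max(0,11-12)=0
  Job 3: p=3, d=28, C=14, tardiness=max(0,14-28)=0
Total tardiness = 0

0


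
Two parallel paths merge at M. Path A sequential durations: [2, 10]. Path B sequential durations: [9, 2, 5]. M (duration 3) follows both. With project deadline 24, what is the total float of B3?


Forward pass: ES(B3) = sum of predecessors on chain B = 11
EF = ES + duration = 11 + 5 = 16
Backward pass: LF(M) = deadline = 24; LS(M) = 24 - 3 = 21
LF(B3) = LS(M) - sum(successors on chain B) = 21 - 0 = 21
LS = LF - duration = 21 - 5 = 16
Total float = LS - ES = 16 - 11 = 5

5


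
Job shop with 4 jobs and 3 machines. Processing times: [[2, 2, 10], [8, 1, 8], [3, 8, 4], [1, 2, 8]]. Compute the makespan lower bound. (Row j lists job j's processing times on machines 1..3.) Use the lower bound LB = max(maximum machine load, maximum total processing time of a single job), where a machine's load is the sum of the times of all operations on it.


Machine loads:
  Machine 1: 2 + 8 + 3 + 1 = 14
  Machine 2: 2 + 1 + 8 + 2 = 13
  Machine 3: 10 + 8 + 4 + 8 = 30
Max machine load = 30
Job totals:
  Job 1: 14
  Job 2: 17
  Job 3: 15
  Job 4: 11
Max job total = 17
Lower bound = max(30, 17) = 30

30


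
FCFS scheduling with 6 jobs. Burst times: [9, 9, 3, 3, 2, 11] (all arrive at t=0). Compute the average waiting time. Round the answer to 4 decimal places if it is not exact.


FCFS order (as given): [9, 9, 3, 3, 2, 11]
Waiting times:
  Job 1: wait = 0
  Job 2: wait = 9
  Job 3: wait = 18
  Job 4: wait = 21
  Job 5: wait = 24
  Job 6: wait = 26
Sum of waiting times = 98
Average waiting time = 98/6 = 16.3333

16.3333


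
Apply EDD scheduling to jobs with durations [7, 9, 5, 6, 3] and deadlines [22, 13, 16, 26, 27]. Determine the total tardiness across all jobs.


Sort by due date (EDD order): [(9, 13), (5, 16), (7, 22), (6, 26), (3, 27)]
Compute completion times and tardiness:
  Job 1: p=9, d=13, C=9, tardiness=max(0,9-13)=0
  Job 2: p=5, d=16, C=14, tardiness=max(0,14-16)=0
  Job 3: p=7, d=22, C=21, tardiness=max(0,21-22)=0
  Job 4: p=6, d=26, C=27, tardiness=max(0,27-26)=1
  Job 5: p=3, d=27, C=30, tardiness=max(0,30-27)=3
Total tardiness = 4

4


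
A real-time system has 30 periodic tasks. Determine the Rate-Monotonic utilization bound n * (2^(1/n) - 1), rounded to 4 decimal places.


Compute 2^(1/30) = 1.0233738920
Subtract 1: 1.0233738920 - 1 = 0.0233738920
Multiply by n: 30 * 0.0233738920 = 0.7012167600
Round to 4 dp: 0.7012

0.7012


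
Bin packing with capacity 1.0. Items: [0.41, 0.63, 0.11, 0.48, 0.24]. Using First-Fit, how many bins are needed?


Place items sequentially using First-Fit:
  Item 0.41 -> new Bin 1
  Item 0.63 -> new Bin 2
  Item 0.11 -> Bin 1 (now 0.52)
  Item 0.48 -> Bin 1 (now 1.0)
  Item 0.24 -> Bin 2 (now 0.87)
Total bins used = 2

2


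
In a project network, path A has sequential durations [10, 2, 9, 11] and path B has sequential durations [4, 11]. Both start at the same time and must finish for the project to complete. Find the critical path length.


Path A total = 10 + 2 + 9 + 11 = 32
Path B total = 4 + 11 = 15
Critical path = longest path = max(32, 15) = 32

32


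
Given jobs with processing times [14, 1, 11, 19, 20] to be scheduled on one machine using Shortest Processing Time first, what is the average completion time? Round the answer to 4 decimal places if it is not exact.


Sort jobs by processing time (SPT order): [1, 11, 14, 19, 20]
Compute completion times sequentially:
  Job 1: processing = 1, completes at 1
  Job 2: processing = 11, completes at 12
  Job 3: processing = 14, completes at 26
  Job 4: processing = 19, completes at 45
  Job 5: processing = 20, completes at 65
Sum of completion times = 149
Average completion time = 149/5 = 29.8

29.8


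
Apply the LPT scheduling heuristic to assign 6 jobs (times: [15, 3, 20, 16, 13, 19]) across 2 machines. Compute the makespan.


Sort jobs in decreasing order (LPT): [20, 19, 16, 15, 13, 3]
Assign each job to the least loaded machine:
  Machine 1: jobs [20, 15, 13], load = 48
  Machine 2: jobs [19, 16, 3], load = 38
Makespan = max load = 48

48


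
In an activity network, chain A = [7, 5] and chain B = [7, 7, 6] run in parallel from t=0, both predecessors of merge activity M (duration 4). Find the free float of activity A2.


ES(A2) = sum of predecessors on chain A = 7
EF(A2) = ES + duration = 7 + 5 = 12
Successor of A2 is M. ES(M) = max(sum(A), sum(B)) = max(12, 20) = 20
Free float = ES(successor) - EF(current) = 20 - 12 = 8

8


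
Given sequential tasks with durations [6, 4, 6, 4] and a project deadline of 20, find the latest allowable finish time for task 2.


LF(activity 2) = deadline - sum of successor durations
Successors: activities 3 through 4 with durations [6, 4]
Sum of successor durations = 10
LF = 20 - 10 = 10

10


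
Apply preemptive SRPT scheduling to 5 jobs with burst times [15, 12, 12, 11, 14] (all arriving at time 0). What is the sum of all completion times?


Since all jobs arrive at t=0, SRPT equals SPT ordering.
SPT order: [11, 12, 12, 14, 15]
Completion times:
  Job 1: p=11, C=11
  Job 2: p=12, C=23
  Job 3: p=12, C=35
  Job 4: p=14, C=49
  Job 5: p=15, C=64
Total completion time = 11 + 23 + 35 + 49 + 64 = 182

182


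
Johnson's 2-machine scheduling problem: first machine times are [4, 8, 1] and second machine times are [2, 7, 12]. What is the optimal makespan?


Apply Johnson's rule:
  Group 1 (a <= b): [(3, 1, 12)]
  Group 2 (a > b): [(2, 8, 7), (1, 4, 2)]
Optimal job order: [3, 2, 1]
Schedule:
  Job 3: M1 done at 1, M2 done at 13
  Job 2: M1 done at 9, M2 done at 20
  Job 1: M1 done at 13, M2 done at 22
Makespan = 22

22


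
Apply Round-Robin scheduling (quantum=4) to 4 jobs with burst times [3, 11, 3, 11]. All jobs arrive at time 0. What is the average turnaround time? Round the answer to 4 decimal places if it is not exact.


Time quantum = 4
Execution trace:
  J1 runs 3 units, time = 3
  J2 runs 4 units, time = 7
  J3 runs 3 units, time = 10
  J4 runs 4 units, time = 14
  J2 runs 4 units, time = 18
  J4 runs 4 units, time = 22
  J2 runs 3 units, time = 25
  J4 runs 3 units, time = 28
Finish times: [3, 25, 10, 28]
Average turnaround = 66/4 = 16.5

16.5


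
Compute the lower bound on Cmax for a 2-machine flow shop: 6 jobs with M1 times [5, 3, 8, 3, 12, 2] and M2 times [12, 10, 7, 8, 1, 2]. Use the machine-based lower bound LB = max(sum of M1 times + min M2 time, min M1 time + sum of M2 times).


LB1 = sum(M1 times) + min(M2 times) = 33 + 1 = 34
LB2 = min(M1 times) + sum(M2 times) = 2 + 40 = 42
Lower bound = max(LB1, LB2) = max(34, 42) = 42

42


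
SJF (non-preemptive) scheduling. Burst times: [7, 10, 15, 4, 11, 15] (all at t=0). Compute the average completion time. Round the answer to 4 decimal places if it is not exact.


SJF order (ascending): [4, 7, 10, 11, 15, 15]
Completion times:
  Job 1: burst=4, C=4
  Job 2: burst=7, C=11
  Job 3: burst=10, C=21
  Job 4: burst=11, C=32
  Job 5: burst=15, C=47
  Job 6: burst=15, C=62
Average completion = 177/6 = 29.5

29.5


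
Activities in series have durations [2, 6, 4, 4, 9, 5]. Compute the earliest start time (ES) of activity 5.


Activity 5 starts after activities 1 through 4 complete.
Predecessor durations: [2, 6, 4, 4]
ES = 2 + 6 + 4 + 4 = 16

16


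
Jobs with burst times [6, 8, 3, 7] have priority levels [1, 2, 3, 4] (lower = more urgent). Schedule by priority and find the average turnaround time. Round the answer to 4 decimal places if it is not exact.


Sort by priority (ascending = highest first):
Order: [(1, 6), (2, 8), (3, 3), (4, 7)]
Completion times:
  Priority 1, burst=6, C=6
  Priority 2, burst=8, C=14
  Priority 3, burst=3, C=17
  Priority 4, burst=7, C=24
Average turnaround = 61/4 = 15.25

15.25


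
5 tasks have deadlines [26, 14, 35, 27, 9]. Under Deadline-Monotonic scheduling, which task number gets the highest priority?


Sort tasks by relative deadline (ascending):
  Task 5: deadline = 9
  Task 2: deadline = 14
  Task 1: deadline = 26
  Task 4: deadline = 27
  Task 3: deadline = 35
Priority order (highest first): [5, 2, 1, 4, 3]
Highest priority task = 5

5


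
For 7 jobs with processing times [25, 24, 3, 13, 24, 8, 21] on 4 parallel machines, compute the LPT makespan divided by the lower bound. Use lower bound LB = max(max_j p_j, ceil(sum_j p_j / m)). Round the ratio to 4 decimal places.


LPT order: [25, 24, 24, 21, 13, 8, 3]
Machine loads after assignment: [25, 32, 27, 34]
LPT makespan = 34
Lower bound = max(max_job, ceil(total/4)) = max(25, 30) = 30
Ratio = 34 / 30 = 1.1333

1.1333


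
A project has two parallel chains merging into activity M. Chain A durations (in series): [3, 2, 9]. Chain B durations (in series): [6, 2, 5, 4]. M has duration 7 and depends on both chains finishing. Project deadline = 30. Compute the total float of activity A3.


Forward pass: ES(A3) = sum of predecessors on chain A = 5
EF = ES + duration = 5 + 9 = 14
Backward pass: LF(M) = deadline = 30; LS(M) = 30 - 7 = 23
LF(A3) = LS(M) - sum(successors on chain A) = 23 - 0 = 23
LS = LF - duration = 23 - 9 = 14
Total float = LS - ES = 14 - 5 = 9

9


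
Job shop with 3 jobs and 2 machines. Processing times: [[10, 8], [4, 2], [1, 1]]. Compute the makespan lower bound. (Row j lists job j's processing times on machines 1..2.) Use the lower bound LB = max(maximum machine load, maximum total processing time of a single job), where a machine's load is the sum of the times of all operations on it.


Machine loads:
  Machine 1: 10 + 4 + 1 = 15
  Machine 2: 8 + 2 + 1 = 11
Max machine load = 15
Job totals:
  Job 1: 18
  Job 2: 6
  Job 3: 2
Max job total = 18
Lower bound = max(15, 18) = 18

18


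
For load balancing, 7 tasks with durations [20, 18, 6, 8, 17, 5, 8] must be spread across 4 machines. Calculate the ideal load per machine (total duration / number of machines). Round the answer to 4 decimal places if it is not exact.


Total processing time = 20 + 18 + 6 + 8 + 17 + 5 + 8 = 82
Number of machines = 4
Ideal balanced load = 82 / 4 = 20.5

20.5


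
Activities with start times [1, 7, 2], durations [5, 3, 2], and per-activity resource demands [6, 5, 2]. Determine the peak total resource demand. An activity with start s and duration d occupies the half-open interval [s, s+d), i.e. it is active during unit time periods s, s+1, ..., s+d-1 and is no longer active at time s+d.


Each activity i is active on [start_i, start_i + duration_i).
Compute total resource usage per time slot:
  t=0: active resources = [], total = 0
  t=1: active resources = [6], total = 6
  t=2: active resources = [6, 2], total = 8
  t=3: active resources = [6, 2], total = 8
  t=4: active resources = [6], total = 6
  t=5: active resources = [6], total = 6
  t=6: active resources = [], total = 0
  t=7: active resources = [5], total = 5
  t=8: active resources = [5], total = 5
  t=9: active resources = [5], total = 5
Peak resource demand = 8

8


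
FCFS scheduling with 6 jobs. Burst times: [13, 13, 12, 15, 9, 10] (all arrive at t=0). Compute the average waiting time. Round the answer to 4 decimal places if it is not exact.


FCFS order (as given): [13, 13, 12, 15, 9, 10]
Waiting times:
  Job 1: wait = 0
  Job 2: wait = 13
  Job 3: wait = 26
  Job 4: wait = 38
  Job 5: wait = 53
  Job 6: wait = 62
Sum of waiting times = 192
Average waiting time = 192/6 = 32.0

32.0


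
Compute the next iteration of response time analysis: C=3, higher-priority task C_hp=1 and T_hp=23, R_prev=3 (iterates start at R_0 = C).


R_next = C + ceil(R_prev / T_hp) * C_hp
ceil(3 / 23) = ceil(0.1304) = 1
Interference = 1 * 1 = 1
R_next = 3 + 1 = 4

4


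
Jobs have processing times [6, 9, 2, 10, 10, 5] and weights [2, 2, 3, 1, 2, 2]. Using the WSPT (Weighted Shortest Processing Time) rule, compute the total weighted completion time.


Compute p/w ratios and sort ascending (WSPT): [(2, 3), (5, 2), (6, 2), (9, 2), (10, 2), (10, 1)]
Compute weighted completion times:
  Job (p=2,w=3): C=2, w*C=3*2=6
  Job (p=5,w=2): C=7, w*C=2*7=14
  Job (p=6,w=2): C=13, w*C=2*13=26
  Job (p=9,w=2): C=22, w*C=2*22=44
  Job (p=10,w=2): C=32, w*C=2*32=64
  Job (p=10,w=1): C=42, w*C=1*42=42
Total weighted completion time = 196

196


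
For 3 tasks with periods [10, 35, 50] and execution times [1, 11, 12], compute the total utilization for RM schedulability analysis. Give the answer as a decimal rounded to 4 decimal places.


Compute individual utilizations (exact fractions):
  Task 1: C/T = 1/10 (approx. 0.1)
  Task 2: C/T = 11/35 (approx. 0.3143)
  Task 3: C/T = 12/50 = 6/25 (approx. 0.24)
Total utilization U = 1/10 + 11/35 + 6/25 = 229/350
Rounded to 4 decimal places: U = 0.6543
RM (Liu & Layland) bound for 3 tasks = 0.779763; compare with U = 229/350 (approx. 0.654286)
U <= bound, so schedulable by RM sufficient condition.

0.6543


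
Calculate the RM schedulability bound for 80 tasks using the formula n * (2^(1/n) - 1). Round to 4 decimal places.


Compute 2^(1/80) = 1.0087019838
Subtract 1: 1.0087019838 - 1 = 0.0087019838
Multiply by n: 80 * 0.0087019838 = 0.6961587040
Round to 4 dp: 0.6962

0.6962


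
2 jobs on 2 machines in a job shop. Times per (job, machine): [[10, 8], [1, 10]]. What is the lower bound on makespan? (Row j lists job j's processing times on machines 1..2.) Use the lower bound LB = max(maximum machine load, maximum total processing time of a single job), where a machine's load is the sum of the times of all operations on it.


Machine loads:
  Machine 1: 10 + 1 = 11
  Machine 2: 8 + 10 = 18
Max machine load = 18
Job totals:
  Job 1: 18
  Job 2: 11
Max job total = 18
Lower bound = max(18, 18) = 18

18


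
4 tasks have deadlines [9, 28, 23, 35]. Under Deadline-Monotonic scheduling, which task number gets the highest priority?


Sort tasks by relative deadline (ascending):
  Task 1: deadline = 9
  Task 3: deadline = 23
  Task 2: deadline = 28
  Task 4: deadline = 35
Priority order (highest first): [1, 3, 2, 4]
Highest priority task = 1

1


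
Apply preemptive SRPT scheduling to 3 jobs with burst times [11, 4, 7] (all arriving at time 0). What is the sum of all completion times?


Since all jobs arrive at t=0, SRPT equals SPT ordering.
SPT order: [4, 7, 11]
Completion times:
  Job 1: p=4, C=4
  Job 2: p=7, C=11
  Job 3: p=11, C=22
Total completion time = 4 + 11 + 22 = 37

37


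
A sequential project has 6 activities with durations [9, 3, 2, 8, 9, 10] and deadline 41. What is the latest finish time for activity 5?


LF(activity 5) = deadline - sum of successor durations
Successors: activities 6 through 6 with durations [10]
Sum of successor durations = 10
LF = 41 - 10 = 31

31


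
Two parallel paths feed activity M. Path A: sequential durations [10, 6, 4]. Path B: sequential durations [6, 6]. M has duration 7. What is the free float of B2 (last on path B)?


ES(B2) = sum of predecessors on chain B = 6
EF(B2) = ES + duration = 6 + 6 = 12
Successor of B2 is M. ES(M) = max(sum(A), sum(B)) = max(20, 12) = 20
Free float = ES(successor) - EF(current) = 20 - 12 = 8

8


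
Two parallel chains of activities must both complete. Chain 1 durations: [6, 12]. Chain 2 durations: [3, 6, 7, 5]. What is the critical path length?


Path A total = 6 + 12 = 18
Path B total = 3 + 6 + 7 + 5 = 21
Critical path = longest path = max(18, 21) = 21

21


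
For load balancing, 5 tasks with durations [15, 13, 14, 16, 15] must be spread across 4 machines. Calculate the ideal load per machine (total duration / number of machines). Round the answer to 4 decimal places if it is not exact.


Total processing time = 15 + 13 + 14 + 16 + 15 = 73
Number of machines = 4
Ideal balanced load = 73 / 4 = 18.25

18.25


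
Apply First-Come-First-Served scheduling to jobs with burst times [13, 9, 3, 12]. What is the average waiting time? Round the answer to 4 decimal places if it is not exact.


FCFS order (as given): [13, 9, 3, 12]
Waiting times:
  Job 1: wait = 0
  Job 2: wait = 13
  Job 3: wait = 22
  Job 4: wait = 25
Sum of waiting times = 60
Average waiting time = 60/4 = 15.0

15.0


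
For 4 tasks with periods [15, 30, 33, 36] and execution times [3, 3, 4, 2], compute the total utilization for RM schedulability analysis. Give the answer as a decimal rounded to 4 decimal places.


Compute individual utilizations (exact fractions):
  Task 1: C/T = 3/15 = 1/5 (approx. 0.2)
  Task 2: C/T = 3/30 = 1/10 (approx. 0.1)
  Task 3: C/T = 4/33 (approx. 0.1212)
  Task 4: C/T = 2/36 = 1/18 (approx. 0.0556)
Total utilization U = 1/5 + 1/10 + 4/33 + 1/18 = 236/495
Rounded to 4 decimal places: U = 0.4768
RM (Liu & Layland) bound for 4 tasks = 0.756828; compare with U = 236/495 (approx. 0.476768)
U <= bound, so schedulable by RM sufficient condition.

0.4768


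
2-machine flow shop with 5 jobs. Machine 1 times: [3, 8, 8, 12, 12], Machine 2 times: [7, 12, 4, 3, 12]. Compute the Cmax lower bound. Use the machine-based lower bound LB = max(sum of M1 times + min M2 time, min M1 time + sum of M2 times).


LB1 = sum(M1 times) + min(M2 times) = 43 + 3 = 46
LB2 = min(M1 times) + sum(M2 times) = 3 + 38 = 41
Lower bound = max(LB1, LB2) = max(46, 41) = 46

46


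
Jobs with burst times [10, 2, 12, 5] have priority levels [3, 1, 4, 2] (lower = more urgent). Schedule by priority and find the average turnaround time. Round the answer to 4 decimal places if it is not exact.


Sort by priority (ascending = highest first):
Order: [(1, 2), (2, 5), (3, 10), (4, 12)]
Completion times:
  Priority 1, burst=2, C=2
  Priority 2, burst=5, C=7
  Priority 3, burst=10, C=17
  Priority 4, burst=12, C=29
Average turnaround = 55/4 = 13.75

13.75


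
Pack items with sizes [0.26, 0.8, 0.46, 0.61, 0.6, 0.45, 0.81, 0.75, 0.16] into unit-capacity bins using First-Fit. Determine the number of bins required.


Place items sequentially using First-Fit:
  Item 0.26 -> new Bin 1
  Item 0.8 -> new Bin 2
  Item 0.46 -> Bin 1 (now 0.72)
  Item 0.61 -> new Bin 3
  Item 0.6 -> new Bin 4
  Item 0.45 -> new Bin 5
  Item 0.81 -> new Bin 6
  Item 0.75 -> new Bin 7
  Item 0.16 -> Bin 1 (now 0.88)
Total bins used = 7

7


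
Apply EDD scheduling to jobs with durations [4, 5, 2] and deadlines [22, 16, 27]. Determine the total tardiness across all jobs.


Sort by due date (EDD order): [(5, 16), (4, 22), (2, 27)]
Compute completion times and tardiness:
  Job 1: p=5, d=16, C=5, tardiness=max(0,5-16)=0
  Job 2: p=4, d=22, C=9, tardiness=max(0,9-22)=0
  Job 3: p=2, d=27, C=11, tardiness=max(0,11-27)=0
Total tardiness = 0

0


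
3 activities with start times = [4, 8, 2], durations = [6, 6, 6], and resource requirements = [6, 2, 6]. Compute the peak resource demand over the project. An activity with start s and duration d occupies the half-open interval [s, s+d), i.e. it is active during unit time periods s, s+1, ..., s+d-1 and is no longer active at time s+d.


Each activity i is active on [start_i, start_i + duration_i).
Compute total resource usage per time slot:
  t=0: active resources = [], total = 0
  t=1: active resources = [], total = 0
  t=2: active resources = [6], total = 6
  t=3: active resources = [6], total = 6
  t=4: active resources = [6, 6], total = 12
  t=5: active resources = [6, 6], total = 12
  t=6: active resources = [6, 6], total = 12
  t=7: active resources = [6, 6], total = 12
  t=8: active resources = [6, 2], total = 8
  t=9: active resources = [6, 2], total = 8
  t=10: active resources = [2], total = 2
  t=11: active resources = [2], total = 2
  t=12: active resources = [2], total = 2
  t=13: active resources = [2], total = 2
Peak resource demand = 12

12


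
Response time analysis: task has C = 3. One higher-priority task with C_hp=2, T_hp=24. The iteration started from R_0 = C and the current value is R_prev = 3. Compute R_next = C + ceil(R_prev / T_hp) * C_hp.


R_next = C + ceil(R_prev / T_hp) * C_hp
ceil(3 / 24) = ceil(0.125) = 1
Interference = 1 * 2 = 2
R_next = 3 + 2 = 5

5


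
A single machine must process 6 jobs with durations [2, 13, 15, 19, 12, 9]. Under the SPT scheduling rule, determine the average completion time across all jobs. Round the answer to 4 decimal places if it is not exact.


Sort jobs by processing time (SPT order): [2, 9, 12, 13, 15, 19]
Compute completion times sequentially:
  Job 1: processing = 2, completes at 2
  Job 2: processing = 9, completes at 11
  Job 3: processing = 12, completes at 23
  Job 4: processing = 13, completes at 36
  Job 5: processing = 15, completes at 51
  Job 6: processing = 19, completes at 70
Sum of completion times = 193
Average completion time = 193/6 = 32.1667

32.1667


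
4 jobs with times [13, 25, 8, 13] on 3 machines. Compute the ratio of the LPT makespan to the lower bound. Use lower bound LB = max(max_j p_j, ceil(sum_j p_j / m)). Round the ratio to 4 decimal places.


LPT order: [25, 13, 13, 8]
Machine loads after assignment: [25, 21, 13]
LPT makespan = 25
Lower bound = max(max_job, ceil(total/3)) = max(25, 20) = 25
Ratio = 25 / 25 = 1.0

1.0


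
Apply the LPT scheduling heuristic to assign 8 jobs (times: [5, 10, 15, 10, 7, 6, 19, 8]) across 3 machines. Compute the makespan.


Sort jobs in decreasing order (LPT): [19, 15, 10, 10, 8, 7, 6, 5]
Assign each job to the least loaded machine:
  Machine 1: jobs [19, 7], load = 26
  Machine 2: jobs [15, 8, 5], load = 28
  Machine 3: jobs [10, 10, 6], load = 26
Makespan = max load = 28

28


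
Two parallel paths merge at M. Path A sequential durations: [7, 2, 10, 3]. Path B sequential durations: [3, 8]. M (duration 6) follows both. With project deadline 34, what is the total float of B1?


Forward pass: ES(B1) = sum of predecessors on chain B = 0
EF = ES + duration = 0 + 3 = 3
Backward pass: LF(M) = deadline = 34; LS(M) = 34 - 6 = 28
LF(B1) = LS(M) - sum(successors on chain B) = 28 - 8 = 20
LS = LF - duration = 20 - 3 = 17
Total float = LS - ES = 17 - 0 = 17

17


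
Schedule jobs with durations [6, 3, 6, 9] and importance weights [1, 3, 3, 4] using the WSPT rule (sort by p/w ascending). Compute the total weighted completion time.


Compute p/w ratios and sort ascending (WSPT): [(3, 3), (6, 3), (9, 4), (6, 1)]
Compute weighted completion times:
  Job (p=3,w=3): C=3, w*C=3*3=9
  Job (p=6,w=3): C=9, w*C=3*9=27
  Job (p=9,w=4): C=18, w*C=4*18=72
  Job (p=6,w=1): C=24, w*C=1*24=24
Total weighted completion time = 132

132


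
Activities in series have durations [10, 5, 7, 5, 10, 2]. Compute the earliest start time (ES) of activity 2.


Activity 2 starts after activities 1 through 1 complete.
Predecessor durations: [10]
ES = 10 = 10

10


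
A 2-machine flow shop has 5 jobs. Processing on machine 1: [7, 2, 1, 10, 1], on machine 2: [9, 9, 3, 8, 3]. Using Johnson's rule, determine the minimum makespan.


Apply Johnson's rule:
  Group 1 (a <= b): [(3, 1, 3), (5, 1, 3), (2, 2, 9), (1, 7, 9)]
  Group 2 (a > b): [(4, 10, 8)]
Optimal job order: [3, 5, 2, 1, 4]
Schedule:
  Job 3: M1 done at 1, M2 done at 4
  Job 5: M1 done at 2, M2 done at 7
  Job 2: M1 done at 4, M2 done at 16
  Job 1: M1 done at 11, M2 done at 25
  Job 4: M1 done at 21, M2 done at 33
Makespan = 33

33


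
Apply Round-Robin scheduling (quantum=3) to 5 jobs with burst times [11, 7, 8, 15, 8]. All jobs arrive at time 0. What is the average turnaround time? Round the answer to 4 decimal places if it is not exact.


Time quantum = 3
Execution trace:
  J1 runs 3 units, time = 3
  J2 runs 3 units, time = 6
  J3 runs 3 units, time = 9
  J4 runs 3 units, time = 12
  J5 runs 3 units, time = 15
  J1 runs 3 units, time = 18
  J2 runs 3 units, time = 21
  J3 runs 3 units, time = 24
  J4 runs 3 units, time = 27
  J5 runs 3 units, time = 30
  J1 runs 3 units, time = 33
  J2 runs 1 units, time = 34
  J3 runs 2 units, time = 36
  J4 runs 3 units, time = 39
  J5 runs 2 units, time = 41
  J1 runs 2 units, time = 43
  J4 runs 3 units, time = 46
  J4 runs 3 units, time = 49
Finish times: [43, 34, 36, 49, 41]
Average turnaround = 203/5 = 40.6

40.6


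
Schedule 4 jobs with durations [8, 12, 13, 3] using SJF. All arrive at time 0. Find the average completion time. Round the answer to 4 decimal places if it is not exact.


SJF order (ascending): [3, 8, 12, 13]
Completion times:
  Job 1: burst=3, C=3
  Job 2: burst=8, C=11
  Job 3: burst=12, C=23
  Job 4: burst=13, C=36
Average completion = 73/4 = 18.25

18.25


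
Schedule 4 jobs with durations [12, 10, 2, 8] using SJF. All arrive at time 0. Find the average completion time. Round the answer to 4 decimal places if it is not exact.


SJF order (ascending): [2, 8, 10, 12]
Completion times:
  Job 1: burst=2, C=2
  Job 2: burst=8, C=10
  Job 3: burst=10, C=20
  Job 4: burst=12, C=32
Average completion = 64/4 = 16.0

16.0


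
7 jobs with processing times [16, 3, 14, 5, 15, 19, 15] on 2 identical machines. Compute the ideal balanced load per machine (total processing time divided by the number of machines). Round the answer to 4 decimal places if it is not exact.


Total processing time = 16 + 3 + 14 + 5 + 15 + 19 + 15 = 87
Number of machines = 2
Ideal balanced load = 87 / 2 = 43.5

43.5


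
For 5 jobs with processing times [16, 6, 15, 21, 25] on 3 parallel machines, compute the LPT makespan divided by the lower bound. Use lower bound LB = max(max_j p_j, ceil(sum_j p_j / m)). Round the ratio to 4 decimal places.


LPT order: [25, 21, 16, 15, 6]
Machine loads after assignment: [25, 27, 31]
LPT makespan = 31
Lower bound = max(max_job, ceil(total/3)) = max(25, 28) = 28
Ratio = 31 / 28 = 1.1071

1.1071


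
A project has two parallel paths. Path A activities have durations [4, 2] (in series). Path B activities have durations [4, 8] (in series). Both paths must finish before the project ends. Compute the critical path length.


Path A total = 4 + 2 = 6
Path B total = 4 + 8 = 12
Critical path = longest path = max(6, 12) = 12

12


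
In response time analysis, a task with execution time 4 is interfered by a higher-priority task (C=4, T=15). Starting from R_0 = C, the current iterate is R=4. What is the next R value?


R_next = C + ceil(R_prev / T_hp) * C_hp
ceil(4 / 15) = ceil(0.2667) = 1
Interference = 1 * 4 = 4
R_next = 4 + 4 = 8

8


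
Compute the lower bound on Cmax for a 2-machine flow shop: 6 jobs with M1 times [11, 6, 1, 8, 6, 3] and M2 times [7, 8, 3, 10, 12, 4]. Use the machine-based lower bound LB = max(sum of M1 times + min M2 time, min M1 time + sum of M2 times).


LB1 = sum(M1 times) + min(M2 times) = 35 + 3 = 38
LB2 = min(M1 times) + sum(M2 times) = 1 + 44 = 45
Lower bound = max(LB1, LB2) = max(38, 45) = 45

45


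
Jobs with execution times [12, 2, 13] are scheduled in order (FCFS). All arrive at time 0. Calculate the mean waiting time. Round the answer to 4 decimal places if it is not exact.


FCFS order (as given): [12, 2, 13]
Waiting times:
  Job 1: wait = 0
  Job 2: wait = 12
  Job 3: wait = 14
Sum of waiting times = 26
Average waiting time = 26/3 = 8.6667

8.6667


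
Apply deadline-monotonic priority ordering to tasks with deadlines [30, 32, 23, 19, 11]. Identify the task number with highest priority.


Sort tasks by relative deadline (ascending):
  Task 5: deadline = 11
  Task 4: deadline = 19
  Task 3: deadline = 23
  Task 1: deadline = 30
  Task 2: deadline = 32
Priority order (highest first): [5, 4, 3, 1, 2]
Highest priority task = 5

5


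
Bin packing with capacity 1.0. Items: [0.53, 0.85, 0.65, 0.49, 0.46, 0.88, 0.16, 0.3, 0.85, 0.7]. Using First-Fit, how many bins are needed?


Place items sequentially using First-Fit:
  Item 0.53 -> new Bin 1
  Item 0.85 -> new Bin 2
  Item 0.65 -> new Bin 3
  Item 0.49 -> new Bin 4
  Item 0.46 -> Bin 1 (now 0.99)
  Item 0.88 -> new Bin 5
  Item 0.16 -> Bin 3 (now 0.81)
  Item 0.3 -> Bin 4 (now 0.79)
  Item 0.85 -> new Bin 6
  Item 0.7 -> new Bin 7
Total bins used = 7

7


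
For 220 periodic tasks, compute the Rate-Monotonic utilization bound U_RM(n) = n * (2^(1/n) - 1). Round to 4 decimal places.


Compute 2^(1/220) = 1.0031556376
Subtract 1: 1.0031556376 - 1 = 0.0031556376
Multiply by n: 220 * 0.0031556376 = 0.6942402720
Round to 4 dp: 0.6942

0.6942


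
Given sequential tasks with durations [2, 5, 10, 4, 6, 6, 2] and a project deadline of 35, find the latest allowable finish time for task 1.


LF(activity 1) = deadline - sum of successor durations
Successors: activities 2 through 7 with durations [5, 10, 4, 6, 6, 2]
Sum of successor durations = 33
LF = 35 - 33 = 2

2


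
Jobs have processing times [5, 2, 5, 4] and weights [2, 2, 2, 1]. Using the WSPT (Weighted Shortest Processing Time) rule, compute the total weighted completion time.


Compute p/w ratios and sort ascending (WSPT): [(2, 2), (5, 2), (5, 2), (4, 1)]
Compute weighted completion times:
  Job (p=2,w=2): C=2, w*C=2*2=4
  Job (p=5,w=2): C=7, w*C=2*7=14
  Job (p=5,w=2): C=12, w*C=2*12=24
  Job (p=4,w=1): C=16, w*C=1*16=16
Total weighted completion time = 58

58


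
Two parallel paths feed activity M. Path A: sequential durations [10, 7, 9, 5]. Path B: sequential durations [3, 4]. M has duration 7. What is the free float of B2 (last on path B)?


ES(B2) = sum of predecessors on chain B = 3
EF(B2) = ES + duration = 3 + 4 = 7
Successor of B2 is M. ES(M) = max(sum(A), sum(B)) = max(31, 7) = 31
Free float = ES(successor) - EF(current) = 31 - 7 = 24

24


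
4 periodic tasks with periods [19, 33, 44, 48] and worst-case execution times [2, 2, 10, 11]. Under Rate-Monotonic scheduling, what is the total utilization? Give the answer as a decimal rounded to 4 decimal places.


Compute individual utilizations (exact fractions):
  Task 1: C/T = 2/19 (approx. 0.1053)
  Task 2: C/T = 2/33 (approx. 0.0606)
  Task 3: C/T = 10/44 = 5/22 (approx. 0.2273)
  Task 4: C/T = 11/48 (approx. 0.2292)
Total utilization U = 2/19 + 2/33 + 5/22 + 11/48 = 2081/3344
Rounded to 4 decimal places: U = 0.6223
RM (Liu & Layland) bound for 4 tasks = 0.756828; compare with U = 2081/3344 (approx. 0.622309)
U <= bound, so schedulable by RM sufficient condition.

0.6223


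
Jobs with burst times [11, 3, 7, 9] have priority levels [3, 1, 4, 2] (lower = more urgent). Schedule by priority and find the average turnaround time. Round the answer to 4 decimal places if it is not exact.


Sort by priority (ascending = highest first):
Order: [(1, 3), (2, 9), (3, 11), (4, 7)]
Completion times:
  Priority 1, burst=3, C=3
  Priority 2, burst=9, C=12
  Priority 3, burst=11, C=23
  Priority 4, burst=7, C=30
Average turnaround = 68/4 = 17.0

17.0


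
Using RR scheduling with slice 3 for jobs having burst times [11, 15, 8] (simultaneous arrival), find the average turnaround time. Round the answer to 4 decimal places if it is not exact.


Time quantum = 3
Execution trace:
  J1 runs 3 units, time = 3
  J2 runs 3 units, time = 6
  J3 runs 3 units, time = 9
  J1 runs 3 units, time = 12
  J2 runs 3 units, time = 15
  J3 runs 3 units, time = 18
  J1 runs 3 units, time = 21
  J2 runs 3 units, time = 24
  J3 runs 2 units, time = 26
  J1 runs 2 units, time = 28
  J2 runs 3 units, time = 31
  J2 runs 3 units, time = 34
Finish times: [28, 34, 26]
Average turnaround = 88/3 = 29.3333

29.3333


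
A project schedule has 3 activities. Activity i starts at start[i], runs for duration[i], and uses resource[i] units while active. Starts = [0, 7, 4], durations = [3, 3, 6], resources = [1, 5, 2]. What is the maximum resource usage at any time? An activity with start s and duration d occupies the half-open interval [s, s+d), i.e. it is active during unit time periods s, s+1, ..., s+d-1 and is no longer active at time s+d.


Each activity i is active on [start_i, start_i + duration_i).
Compute total resource usage per time slot:
  t=0: active resources = [1], total = 1
  t=1: active resources = [1], total = 1
  t=2: active resources = [1], total = 1
  t=3: active resources = [], total = 0
  t=4: active resources = [2], total = 2
  t=5: active resources = [2], total = 2
  t=6: active resources = [2], total = 2
  t=7: active resources = [5, 2], total = 7
  t=8: active resources = [5, 2], total = 7
  t=9: active resources = [5, 2], total = 7
Peak resource demand = 7

7
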